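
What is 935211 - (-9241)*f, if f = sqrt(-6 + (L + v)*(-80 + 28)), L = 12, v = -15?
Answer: 935211 + 46205*sqrt(6) ≈ 1.0484e+6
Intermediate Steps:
f = 5*sqrt(6) (f = sqrt(-6 + (12 - 15)*(-80 + 28)) = sqrt(-6 - 3*(-52)) = sqrt(-6 + 156) = sqrt(150) = 5*sqrt(6) ≈ 12.247)
935211 - (-9241)*f = 935211 - (-9241)*5*sqrt(6) = 935211 - (-46205)*sqrt(6) = 935211 + 46205*sqrt(6)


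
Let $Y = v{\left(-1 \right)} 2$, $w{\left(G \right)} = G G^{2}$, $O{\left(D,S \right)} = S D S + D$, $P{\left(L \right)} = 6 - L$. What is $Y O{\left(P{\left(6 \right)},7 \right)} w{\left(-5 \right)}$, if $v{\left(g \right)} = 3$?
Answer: $0$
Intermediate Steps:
$O{\left(D,S \right)} = D + D S^{2}$ ($O{\left(D,S \right)} = D S S + D = D S^{2} + D = D + D S^{2}$)
$w{\left(G \right)} = G^{3}$
$Y = 6$ ($Y = 3 \cdot 2 = 6$)
$Y O{\left(P{\left(6 \right)},7 \right)} w{\left(-5 \right)} = 6 \left(6 - 6\right) \left(1 + 7^{2}\right) \left(-5\right)^{3} = 6 \left(6 - 6\right) \left(1 + 49\right) \left(-125\right) = 6 \cdot 0 \cdot 50 \left(-125\right) = 6 \cdot 0 \left(-125\right) = 0 \left(-125\right) = 0$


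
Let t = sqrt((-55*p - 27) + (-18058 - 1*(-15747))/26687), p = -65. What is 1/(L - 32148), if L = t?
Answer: -285977892/9193585710961 - sqrt(2526809624355)/27580757132883 ≈ -3.1164e-5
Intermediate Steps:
t = sqrt(2526809624355)/26687 (t = sqrt((-55*(-65) - 27) + (-18058 - 1*(-15747))/26687) = sqrt((3575 - 27) + (-18058 + 15747)*(1/26687)) = sqrt(3548 - 2311*1/26687) = sqrt(3548 - 2311/26687) = sqrt(94683165/26687) = sqrt(2526809624355)/26687 ≈ 59.564)
L = sqrt(2526809624355)/26687 ≈ 59.564
1/(L - 32148) = 1/(sqrt(2526809624355)/26687 - 32148) = 1/(-32148 + sqrt(2526809624355)/26687)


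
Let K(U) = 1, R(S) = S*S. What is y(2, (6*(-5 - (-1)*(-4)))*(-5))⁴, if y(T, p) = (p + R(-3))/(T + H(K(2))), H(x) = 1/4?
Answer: 236421376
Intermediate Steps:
R(S) = S²
H(x) = ¼
y(T, p) = (9 + p)/(¼ + T) (y(T, p) = (p + (-3)²)/(T + ¼) = (p + 9)/(¼ + T) = (9 + p)/(¼ + T))
y(2, (6*(-5 - (-1)*(-4)))*(-5))⁴ = (4*(9 + (6*(-5 - (-1)*(-4)))*(-5))/(1 + 4*2))⁴ = (4*(9 + (6*(-5 - 1*4))*(-5))/(1 + 8))⁴ = (4*(9 + (6*(-5 - 4))*(-5))/9)⁴ = (4*(⅑)*(9 + (6*(-9))*(-5)))⁴ = (4*(⅑)*(9 - 54*(-5)))⁴ = (4*(⅑)*(9 + 270))⁴ = (4*(⅑)*279)⁴ = 124⁴ = 236421376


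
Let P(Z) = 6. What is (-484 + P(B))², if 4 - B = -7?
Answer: 228484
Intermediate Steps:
B = 11 (B = 4 - 1*(-7) = 4 + 7 = 11)
(-484 + P(B))² = (-484 + 6)² = (-478)² = 228484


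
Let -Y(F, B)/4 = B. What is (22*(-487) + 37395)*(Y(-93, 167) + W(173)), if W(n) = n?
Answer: -13207095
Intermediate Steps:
Y(F, B) = -4*B
(22*(-487) + 37395)*(Y(-93, 167) + W(173)) = (22*(-487) + 37395)*(-4*167 + 173) = (-10714 + 37395)*(-668 + 173) = 26681*(-495) = -13207095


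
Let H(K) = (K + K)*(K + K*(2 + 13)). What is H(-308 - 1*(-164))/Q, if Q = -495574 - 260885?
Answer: -8192/9339 ≈ -0.87718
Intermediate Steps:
Q = -756459
H(K) = 32*K² (H(K) = (2*K)*(K + K*15) = (2*K)*(K + 15*K) = (2*K)*(16*K) = 32*K²)
H(-308 - 1*(-164))/Q = (32*(-308 - 1*(-164))²)/(-756459) = (32*(-308 + 164)²)*(-1/756459) = (32*(-144)²)*(-1/756459) = (32*20736)*(-1/756459) = 663552*(-1/756459) = -8192/9339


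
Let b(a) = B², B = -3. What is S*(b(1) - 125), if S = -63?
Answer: 7308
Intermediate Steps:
b(a) = 9 (b(a) = (-3)² = 9)
S*(b(1) - 125) = -63*(9 - 125) = -63*(-116) = 7308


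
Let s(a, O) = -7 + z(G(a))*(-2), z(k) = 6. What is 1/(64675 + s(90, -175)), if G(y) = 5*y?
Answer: 1/64656 ≈ 1.5466e-5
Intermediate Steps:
s(a, O) = -19 (s(a, O) = -7 + 6*(-2) = -7 - 12 = -19)
1/(64675 + s(90, -175)) = 1/(64675 - 19) = 1/64656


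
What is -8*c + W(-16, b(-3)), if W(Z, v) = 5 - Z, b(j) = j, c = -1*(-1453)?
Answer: -11603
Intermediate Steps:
c = 1453
-8*c + W(-16, b(-3)) = -8*1453 + (5 - 1*(-16)) = -11624 + (5 + 16) = -11624 + 21 = -11603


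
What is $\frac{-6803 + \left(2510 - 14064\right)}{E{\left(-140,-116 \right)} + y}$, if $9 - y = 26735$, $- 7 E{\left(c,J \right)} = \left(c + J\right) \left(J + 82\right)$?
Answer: $\frac{42833}{65262} \approx 0.65632$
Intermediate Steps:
$E{\left(c,J \right)} = - \frac{\left(82 + J\right) \left(J + c\right)}{7}$ ($E{\left(c,J \right)} = - \frac{\left(c + J\right) \left(J + 82\right)}{7} = - \frac{\left(J + c\right) \left(82 + J\right)}{7} = - \frac{\left(82 + J\right) \left(J + c\right)}{7}$)
$y = -26726$ ($y = 9 - 26735 = -26726$)
$\frac{-6803 + \left(2510 - 14064\right)}{E{\left(-140,-116 \right)} + y} = \frac{-6803 + \left(2510 - 14064\right)}{\left(\left(- \frac{82}{7}\right) \left(-116\right) - -1640 - \frac{\left(-116\right)^{2}}{7} - \left(- \frac{116}{7}\right) \left(-140\right)\right) - 26726} = \frac{-6803 - 11554}{\left(\frac{9512}{7} + 1640 - \frac{13456}{7} - 2320\right) - 26726} = - \frac{18357}{\left(\frac{9512}{7} + 1640 - \frac{13456}{7} - 2320\right) - 26726} = - \frac{18357}{- \frac{8704}{7} - 26726} = - \frac{18357}{- \frac{195786}{7}} = \left(-18357\right) \left(- \frac{7}{195786}\right) = \frac{42833}{65262}$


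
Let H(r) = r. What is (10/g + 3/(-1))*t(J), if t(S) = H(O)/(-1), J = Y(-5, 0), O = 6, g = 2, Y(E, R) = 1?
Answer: -12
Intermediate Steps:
J = 1
t(S) = -6 (t(S) = 6/(-1) = 6*(-1) = -6)
(10/g + 3/(-1))*t(J) = (10/2 + 3/(-1))*(-6) = (10*(½) + 3*(-1))*(-6) = (5 - 3)*(-6) = 2*(-6) = -12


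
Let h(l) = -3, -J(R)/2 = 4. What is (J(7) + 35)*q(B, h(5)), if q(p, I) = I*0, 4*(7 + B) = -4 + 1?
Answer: 0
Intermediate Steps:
B = -31/4 (B = -7 + (-4 + 1)/4 = -7 + (¼)*(-3) = -7 - ¾ = -31/4 ≈ -7.7500)
J(R) = -8 (J(R) = -2*4 = -8)
q(p, I) = 0
(J(7) + 35)*q(B, h(5)) = (-8 + 35)*0 = 27*0 = 0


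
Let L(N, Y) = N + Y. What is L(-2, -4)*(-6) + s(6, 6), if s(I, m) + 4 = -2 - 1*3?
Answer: 27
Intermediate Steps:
s(I, m) = -9 (s(I, m) = -4 + (-2 - 1*3) = -4 + (-2 - 3) = -4 - 5 = -9)
L(-2, -4)*(-6) + s(6, 6) = (-2 - 4)*(-6) - 9 = -6*(-6) - 9 = 36 - 9 = 27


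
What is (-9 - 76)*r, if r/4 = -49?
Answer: 16660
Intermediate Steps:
r = -196 (r = 4*(-49) = -196)
(-9 - 76)*r = (-9 - 76)*(-196) = -85*(-196) = 16660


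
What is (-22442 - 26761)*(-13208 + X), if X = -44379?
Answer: 2833453161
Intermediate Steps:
(-22442 - 26761)*(-13208 + X) = (-22442 - 26761)*(-13208 - 44379) = -49203*(-57587) = 2833453161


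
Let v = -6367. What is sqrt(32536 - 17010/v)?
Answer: sqrt(1319075087974)/6367 ≈ 180.38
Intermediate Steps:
sqrt(32536 - 17010/v) = sqrt(32536 - 17010/(-6367)) = sqrt(32536 - 17010*(-1/6367)) = sqrt(32536 + 17010/6367) = sqrt(207173722/6367) = sqrt(1319075087974)/6367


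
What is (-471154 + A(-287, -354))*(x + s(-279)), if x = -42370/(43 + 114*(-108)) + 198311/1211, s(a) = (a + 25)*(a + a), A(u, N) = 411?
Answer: -141781354950531933/2122537 ≈ -6.6798e+10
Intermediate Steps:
s(a) = 2*a*(25 + a) (s(a) = (25 + a)*(2*a) = 2*a*(25 + a))
x = 2484387729/14857759 (x = -42370/(43 - 12312) + 198311*(1/1211) = -42370/(-12269) + 198311/1211 = -42370*(-1/12269) + 198311/1211 = 42370/12269 + 198311/1211 = 2484387729/14857759 ≈ 167.21)
(-471154 + A(-287, -354))*(x + s(-279)) = (-471154 + 411)*(2484387729/14857759 + 2*(-279)*(25 - 279)) = -470743*(2484387729/14857759 + 2*(-279)*(-254)) = -470743*(2484387729/14857759 + 141732) = -470743*2108304286317/14857759 = -141781354950531933/2122537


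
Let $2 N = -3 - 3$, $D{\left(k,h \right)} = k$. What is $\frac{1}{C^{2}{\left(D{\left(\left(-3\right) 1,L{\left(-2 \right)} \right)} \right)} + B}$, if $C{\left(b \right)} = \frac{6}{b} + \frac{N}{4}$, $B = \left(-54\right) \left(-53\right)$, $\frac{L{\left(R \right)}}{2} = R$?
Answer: $\frac{16}{45913} \approx 0.00034849$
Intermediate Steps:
$L{\left(R \right)} = 2 R$
$N = -3$ ($N = \frac{-3 - 3}{2} = \frac{1}{2} \left(-6\right) = -3$)
$B = 2862$
$C{\left(b \right)} = - \frac{3}{4} + \frac{6}{b}$ ($C{\left(b \right)} = \frac{6}{b} - \frac{3}{4} = - \frac{3}{4} + \frac{6}{b}$)
$\frac{1}{C^{2}{\left(D{\left(\left(-3\right) 1,L{\left(-2 \right)} \right)} \right)} + B} = \frac{1}{\left(- \frac{3}{4} + \frac{6}{\left(-3\right) 1}\right)^{2} + 2862} = \frac{1}{\left(- \frac{3}{4} + \frac{6}{-3}\right)^{2} + 2862} = \frac{1}{\left(- \frac{3}{4} + 6 \left(- \frac{1}{3}\right)\right)^{2} + 2862} = \frac{1}{\left(- \frac{3}{4} - 2\right)^{2} + 2862} = \frac{1}{\left(- \frac{11}{4}\right)^{2} + 2862} = \frac{1}{\frac{121}{16} + 2862} = \frac{1}{\frac{45913}{16}} = \frac{16}{45913}$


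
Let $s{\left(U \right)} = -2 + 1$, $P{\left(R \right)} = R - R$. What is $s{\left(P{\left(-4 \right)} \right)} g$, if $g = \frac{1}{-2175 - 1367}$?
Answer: $\frac{1}{3542} \approx 0.00028233$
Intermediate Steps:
$P{\left(R \right)} = 0$
$g = - \frac{1}{3542}$ ($g = \frac{1}{-3542} = - \frac{1}{3542} \approx -0.00028233$)
$s{\left(U \right)} = -1$
$s{\left(P{\left(-4 \right)} \right)} g = \left(-1\right) \left(- \frac{1}{3542}\right) = \frac{1}{3542}$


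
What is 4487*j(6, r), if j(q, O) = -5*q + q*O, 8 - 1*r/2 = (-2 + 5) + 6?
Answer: -188454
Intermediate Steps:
r = -2 (r = 16 - 2*((-2 + 5) + 6) = 16 - 2*(3 + 6) = 16 - 2*9 = 16 - 18 = -2)
j(q, O) = -5*q + O*q
4487*j(6, r) = 4487*(6*(-5 - 2)) = 4487*(6*(-7)) = 4487*(-42) = -188454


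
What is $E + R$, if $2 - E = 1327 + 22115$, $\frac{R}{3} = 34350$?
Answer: $79610$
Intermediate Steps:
$R = 103050$ ($R = 3 \cdot 34350 = 103050$)
$E = -23440$ ($E = 2 - \left(1327 + 22115\right) = 2 - 23442 = -23440$)
$E + R = -23440 + 103050 = 79610$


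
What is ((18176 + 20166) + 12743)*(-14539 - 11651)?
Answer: -1337916150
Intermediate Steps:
((18176 + 20166) + 12743)*(-14539 - 11651) = (38342 + 12743)*(-26190) = 51085*(-26190) = -1337916150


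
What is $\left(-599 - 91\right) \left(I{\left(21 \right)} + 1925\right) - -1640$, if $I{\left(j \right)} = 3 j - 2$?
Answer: $-1368700$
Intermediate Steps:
$I{\left(j \right)} = -2 + 3 j$
$\left(-599 - 91\right) \left(I{\left(21 \right)} + 1925\right) - -1640 = \left(-599 - 91\right) \left(\left(-2 + 3 \cdot 21\right) + 1925\right) - -1640 = - 690 \left(\left(-2 + 63\right) + 1925\right) + 1640 = - 690 \left(61 + 1925\right) + 1640 = \left(-690\right) 1986 + 1640 = -1370340 + 1640 = -1368700$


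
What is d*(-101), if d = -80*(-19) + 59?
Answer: -159479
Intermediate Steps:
d = 1579 (d = 1520 + 59 = 1579)
d*(-101) = 1579*(-101) = -159479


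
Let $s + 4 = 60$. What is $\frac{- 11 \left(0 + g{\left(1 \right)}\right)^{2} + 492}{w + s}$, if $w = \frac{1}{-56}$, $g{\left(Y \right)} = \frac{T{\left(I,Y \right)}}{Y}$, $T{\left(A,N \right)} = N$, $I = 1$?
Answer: $\frac{26936}{3135} \approx 8.592$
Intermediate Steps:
$g{\left(Y \right)} = 1$ ($g{\left(Y \right)} = \frac{Y}{Y} = 1$)
$w = - \frac{1}{56} \approx -0.017857$
$s = 56$ ($s = -4 + 60 = 56$)
$\frac{- 11 \left(0 + g{\left(1 \right)}\right)^{2} + 492}{w + s} = \frac{- 11 \left(0 + 1\right)^{2} + 492}{- \frac{1}{56} + 56} = \frac{- 11 \cdot 1^{2} + 492}{\frac{3135}{56}} = \left(\left(-11\right) 1 + 492\right) \frac{56}{3135} = \left(-11 + 492\right) \frac{56}{3135} = 481 \cdot \frac{56}{3135} = \frac{26936}{3135}$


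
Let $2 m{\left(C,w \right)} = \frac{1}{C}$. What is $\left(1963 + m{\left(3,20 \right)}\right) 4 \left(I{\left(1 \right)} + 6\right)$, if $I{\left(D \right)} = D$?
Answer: $\frac{164906}{3} \approx 54969.0$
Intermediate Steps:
$m{\left(C,w \right)} = \frac{1}{2 C}$
$\left(1963 + m{\left(3,20 \right)}\right) 4 \left(I{\left(1 \right)} + 6\right) = \left(1963 + \frac{1}{2 \cdot 3}\right) 4 \left(1 + 6\right) = \left(1963 + \frac{1}{2} \cdot \frac{1}{3}\right) 4 \cdot 7 = \left(1963 + \frac{1}{6}\right) 28 = \frac{11779}{6} \cdot 28 = \frac{164906}{3}$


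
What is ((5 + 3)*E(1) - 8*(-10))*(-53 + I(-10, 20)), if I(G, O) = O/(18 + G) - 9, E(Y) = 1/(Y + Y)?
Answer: -4998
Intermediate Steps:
E(Y) = 1/(2*Y)
I(G, O) = -9 + O/(18 + G) (I(G, O) = O/(18 + G) - 9 = -9 + O/(18 + G))
((5 + 3)*E(1) - 8*(-10))*(-53 + I(-10, 20)) = ((5 + 3)*((½)/1) - 8*(-10))*(-53 + (-162 + 20 - 9*(-10))/(18 - 10)) = (8*((½)*1) + 80)*(-53 + (-162 + 20 + 90)/8) = (8*(½) + 80)*(-53 + (⅛)*(-52)) = (4 + 80)*(-53 - 13/2) = 84*(-119/2) = -4998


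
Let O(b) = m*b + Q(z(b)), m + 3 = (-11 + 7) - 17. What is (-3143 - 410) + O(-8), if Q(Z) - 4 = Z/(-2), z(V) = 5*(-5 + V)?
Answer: -6649/2 ≈ -3324.5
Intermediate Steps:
z(V) = -25 + 5*V
Q(Z) = 4 - Z/2 (Q(Z) = 4 + Z/(-2) = 4 + Z*(-½) = 4 - Z/2)
m = -24 (m = -3 + ((-11 + 7) - 17) = -3 + (-4 - 17) = -3 - 21 = -24)
O(b) = 33/2 - 53*b/2 (O(b) = -24*b + (4 - (-25 + 5*b)/2) = -24*b + (4 + (25/2 - 5*b/2)) = -24*b + (33/2 - 5*b/2) = 33/2 - 53*b/2)
(-3143 - 410) + O(-8) = (-3143 - 410) + (33/2 - 53/2*(-8)) = -3553 + (33/2 + 212) = -3553 + 457/2 = -6649/2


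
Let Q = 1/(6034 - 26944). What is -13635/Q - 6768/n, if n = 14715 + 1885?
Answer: 591598787904/2075 ≈ 2.8511e+8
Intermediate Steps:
Q = -1/20910 (Q = 1/(-20910) = -1/20910 ≈ -4.7824e-5)
n = 16600
-13635/Q - 6768/n = -13635/(-1/20910) - 6768/16600 = -13635*(-20910) - 6768*1/16600 = 285107850 - 846/2075 = 591598787904/2075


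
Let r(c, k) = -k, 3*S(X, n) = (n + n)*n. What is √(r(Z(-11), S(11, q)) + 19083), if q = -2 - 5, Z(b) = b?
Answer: √171453/3 ≈ 138.02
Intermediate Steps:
q = -7
S(X, n) = 2*n²/3 (S(X, n) = ((n + n)*n)/3 = ((2*n)*n)/3 = (2*n²)/3 = 2*n²/3)
√(r(Z(-11), S(11, q)) + 19083) = √(-2*(-7)²/3 + 19083) = √(-2*49/3 + 19083) = √(-1*98/3 + 19083) = √(-98/3 + 19083) = √(57151/3) = √171453/3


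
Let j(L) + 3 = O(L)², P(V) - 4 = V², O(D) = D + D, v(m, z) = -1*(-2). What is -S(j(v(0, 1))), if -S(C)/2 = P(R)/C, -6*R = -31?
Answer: 85/18 ≈ 4.7222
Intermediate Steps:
R = 31/6 (R = -⅙*(-31) = 31/6 ≈ 5.1667)
v(m, z) = 2
O(D) = 2*D
P(V) = 4 + V²
j(L) = -3 + 4*L² (j(L) = -3 + (2*L)² = -3 + 4*L²)
S(C) = -1105/(18*C) (S(C) = -2*(4 + (31/6)²)/C = -2*(4 + 961/36)/C = -1105/(18*C))
-S(j(v(0, 1))) = -(-1105)/(18*(-3 + 4*2²)) = -(-1105)/(18*(-3 + 4*4)) = -(-1105)/(18*(-3 + 16)) = -(-1105)/(18*13) = -1*(-85/18) = 85/18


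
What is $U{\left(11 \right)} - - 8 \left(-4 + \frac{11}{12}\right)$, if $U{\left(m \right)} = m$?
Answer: $- \frac{41}{3} \approx -13.667$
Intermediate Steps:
$U{\left(11 \right)} - - 8 \left(-4 + \frac{11}{12}\right) = 11 - - 8 \left(-4 + \frac{11}{12}\right) = 11 - \left(-8\right) \left(- \frac{37}{12}\right) = 11 - \frac{74}{3} = - \frac{41}{3}$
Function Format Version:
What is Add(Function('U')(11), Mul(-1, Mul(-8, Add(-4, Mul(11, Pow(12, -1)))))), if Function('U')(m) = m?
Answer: Rational(-41, 3) ≈ -13.667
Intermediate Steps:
Add(Function('U')(11), Mul(-1, Mul(-8, Add(-4, Mul(11, Pow(12, -1)))))) = Add(11, Mul(-1, Mul(-8, Add(-4, Mul(11, Pow(12, -1)))))) = Add(11, Mul(-1, Mul(-8, Add(-4, Mul(11, Rational(1, 12)))))) = Add(11, Mul(-1, Mul(-8, Add(-4, Rational(11, 12))))) = Add(11, Mul(-1, Mul(-8, Rational(-37, 12)))) = Add(11, Mul(-1, Rational(74, 3))) = Add(11, Rational(-74, 3)) = Rational(-41, 3)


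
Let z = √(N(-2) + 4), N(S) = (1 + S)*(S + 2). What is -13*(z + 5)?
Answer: -91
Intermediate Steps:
N(S) = (1 + S)*(2 + S)
z = 2 (z = √((2 + (-2)² + 3*(-2)) + 4) = √((2 + 4 - 6) + 4) = √(0 + 4) = √4 = 2)
-13*(z + 5) = -13*(2 + 5) = -13*7 = -91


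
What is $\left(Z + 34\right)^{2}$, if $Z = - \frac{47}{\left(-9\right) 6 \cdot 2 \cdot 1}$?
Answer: $\frac{13830961}{11664} \approx 1185.8$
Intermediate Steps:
$Z = \frac{47}{108}$ ($Z = - \frac{47}{\left(-9\right) 12 \cdot 1} = - \frac{47}{\left(-9\right) 12} = - \frac{47}{-108} = \left(-47\right) \left(- \frac{1}{108}\right) = \frac{47}{108} \approx 0.43518$)
$\left(Z + 34\right)^{2} = \left(\frac{47}{108} + 34\right)^{2} = \left(\frac{3719}{108}\right)^{2} = \frac{13830961}{11664}$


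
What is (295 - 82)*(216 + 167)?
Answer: 81579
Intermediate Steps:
(295 - 82)*(216 + 167) = 213*383 = 81579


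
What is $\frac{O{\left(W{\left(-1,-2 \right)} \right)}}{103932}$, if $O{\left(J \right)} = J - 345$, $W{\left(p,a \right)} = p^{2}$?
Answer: $- \frac{86}{25983} \approx -0.0033099$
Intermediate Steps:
$O{\left(J \right)} = -345 + J$ ($O{\left(J \right)} = J - 345 = -345 + J$)
$\frac{O{\left(W{\left(-1,-2 \right)} \right)}}{103932} = \frac{-345 + \left(-1\right)^{2}}{103932} = \left(-345 + 1\right) \frac{1}{103932} = \left(-344\right) \frac{1}{103932} = - \frac{86}{25983}$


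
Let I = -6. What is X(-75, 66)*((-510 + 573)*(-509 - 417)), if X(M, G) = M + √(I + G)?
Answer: 4375350 - 116676*√15 ≈ 3.9235e+6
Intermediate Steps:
X(M, G) = M + √(-6 + G)
X(-75, 66)*((-510 + 573)*(-509 - 417)) = (-75 + √(-6 + 66))*((-510 + 573)*(-509 - 417)) = (-75 + √60)*(63*(-926)) = (-75 + 2*√15)*(-58338) = 4375350 - 116676*√15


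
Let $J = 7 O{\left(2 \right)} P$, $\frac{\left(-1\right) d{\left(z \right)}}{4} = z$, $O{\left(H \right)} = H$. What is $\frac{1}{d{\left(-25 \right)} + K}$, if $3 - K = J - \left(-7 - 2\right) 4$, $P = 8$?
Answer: $- \frac{1}{45} \approx -0.022222$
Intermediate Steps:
$d{\left(z \right)} = - 4 z$
$J = 112$ ($J = 7 \cdot 2 \cdot 8 = 14 \cdot 8 = 112$)
$K = -145$ ($K = 3 - \left(112 - \left(-7 - 2\right) 4\right) = 3 - \left(112 - \left(-9\right) 4\right) = 3 - \left(112 - -36\right) = 3 - \left(112 + 36\right) = 3 - 148 = -145$)
$\frac{1}{d{\left(-25 \right)} + K} = \frac{1}{\left(-4\right) \left(-25\right) - 145} = \frac{1}{100 - 145} = \frac{1}{-45} = - \frac{1}{45}$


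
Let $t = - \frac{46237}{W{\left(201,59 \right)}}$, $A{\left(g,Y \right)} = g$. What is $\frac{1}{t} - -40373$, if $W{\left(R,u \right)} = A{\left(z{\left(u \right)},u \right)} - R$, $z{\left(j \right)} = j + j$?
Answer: $\frac{1866726484}{46237} \approx 40373.0$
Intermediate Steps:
$z{\left(j \right)} = 2 j$
$W{\left(R,u \right)} = - R + 2 u$ ($W{\left(R,u \right)} = 2 u - R = - R + 2 u$)
$t = \frac{46237}{83}$ ($t = - \frac{46237}{\left(-1\right) 201 + 2 \cdot 59} = - \frac{46237}{-201 + 118} = - \frac{46237}{-83} = - \frac{46237 \left(-1\right)}{83} = \left(-1\right) \left(- \frac{46237}{83}\right) = \frac{46237}{83} \approx 557.07$)
$\frac{1}{t} - -40373 = \frac{1}{\frac{46237}{83}} - -40373 = \frac{83}{46237} + 40373 = \frac{1866726484}{46237}$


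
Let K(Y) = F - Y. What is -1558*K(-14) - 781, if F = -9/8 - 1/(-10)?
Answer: -419921/20 ≈ -20996.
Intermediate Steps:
F = -41/40 (F = -9*⅛ - 1*(-⅒) = -9/8 + ⅒ = -41/40 ≈ -1.0250)
K(Y) = -41/40 - Y
-1558*K(-14) - 781 = -1558*(-41/40 - 1*(-14)) - 781 = -1558*(-41/40 + 14) - 781 = -1558*519/40 - 781 = -404301/20 - 781 = -419921/20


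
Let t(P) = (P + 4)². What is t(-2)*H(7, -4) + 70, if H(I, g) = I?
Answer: 98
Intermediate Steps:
t(P) = (4 + P)²
t(-2)*H(7, -4) + 70 = (4 - 2)²*7 + 70 = 2²*7 + 70 = 4*7 + 70 = 28 + 70 = 98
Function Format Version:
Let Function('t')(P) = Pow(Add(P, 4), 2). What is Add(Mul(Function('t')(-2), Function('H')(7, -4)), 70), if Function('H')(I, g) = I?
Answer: 98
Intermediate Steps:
Function('t')(P) = Pow(Add(4, P), 2)
Add(Mul(Function('t')(-2), Function('H')(7, -4)), 70) = Add(Mul(Pow(Add(4, -2), 2), 7), 70) = Add(Mul(Pow(2, 2), 7), 70) = Add(Mul(4, 7), 70) = Add(28, 70) = 98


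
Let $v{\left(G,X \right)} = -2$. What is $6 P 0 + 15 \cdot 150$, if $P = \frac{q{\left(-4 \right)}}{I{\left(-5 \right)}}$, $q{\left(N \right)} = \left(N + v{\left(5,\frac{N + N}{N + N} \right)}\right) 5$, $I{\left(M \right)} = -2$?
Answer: $2250$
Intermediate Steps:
$q{\left(N \right)} = -10 + 5 N$ ($q{\left(N \right)} = \left(N - 2\right) 5 = \left(-2 + N\right) 5 = -10 + 5 N$)
$P = 15$ ($P = \frac{-10 + 5 \left(-4\right)}{-2} = \left(-10 - 20\right) \left(- \frac{1}{2}\right) = \left(-30\right) \left(- \frac{1}{2}\right) = 15$)
$6 P 0 + 15 \cdot 150 = 6 \cdot 15 \cdot 0 + 15 \cdot 150 = 90 \cdot 0 + 2250 = 0 + 2250 = 2250$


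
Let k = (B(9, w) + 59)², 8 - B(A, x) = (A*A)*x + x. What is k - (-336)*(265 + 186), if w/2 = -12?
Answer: 4292761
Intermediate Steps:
w = -24 (w = 2*(-12) = -24)
B(A, x) = 8 - x - x*A² (B(A, x) = 8 - ((A*A)*x + x) = 8 - (A²*x + x) = 8 - (x*A² + x) = 8 - (x + x*A²) = 8 + (-x - x*A²) = 8 - x - x*A²)
k = 4141225 (k = ((8 - 1*(-24) - 1*(-24)*9²) + 59)² = ((8 + 24 - 1*(-24)*81) + 59)² = ((8 + 24 + 1944) + 59)² = (1976 + 59)² = 2035² = 4141225)
k - (-336)*(265 + 186) = 4141225 - (-336)*(265 + 186) = 4141225 - (-336)*451 = 4141225 - 1*(-151536) = 4141225 + 151536 = 4292761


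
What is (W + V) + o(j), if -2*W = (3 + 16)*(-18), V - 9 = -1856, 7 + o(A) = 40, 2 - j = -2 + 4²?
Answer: -1643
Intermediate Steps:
j = -12 (j = 2 - (-2 + 4²) = 2 - (-2 + 16) = 2 - 1*14 = 2 - 14 = -12)
o(A) = 33 (o(A) = -7 + 40 = 33)
V = -1847 (V = 9 - 1856 = -1847)
W = 171 (W = -(3 + 16)*(-18)/2 = -19*(-18)/2 = -½*(-342) = 171)
(W + V) + o(j) = (171 - 1847) + 33 = -1676 + 33 = -1643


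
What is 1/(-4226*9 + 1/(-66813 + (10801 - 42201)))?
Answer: -98213/3735433243 ≈ -2.6292e-5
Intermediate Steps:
1/(-4226*9 + 1/(-66813 + (10801 - 42201))) = 1/(-38034 + 1/(-66813 - 31400)) = 1/(-38034 + 1/(-98213)) = 1/(-38034 - 1/98213) = 1/(-3735433243/98213) = -98213/3735433243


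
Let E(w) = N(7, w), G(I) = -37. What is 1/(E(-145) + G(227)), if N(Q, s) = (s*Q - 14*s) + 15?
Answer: 1/993 ≈ 0.0010071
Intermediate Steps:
N(Q, s) = 15 - 14*s + Q*s (N(Q, s) = (Q*s - 14*s) + 15 = (-14*s + Q*s) + 15 = 15 - 14*s + Q*s)
E(w) = 15 - 7*w (E(w) = 15 - 14*w + 7*w = 15 - 7*w)
1/(E(-145) + G(227)) = 1/((15 - 7*(-145)) - 37) = 1/((15 + 1015) - 37) = 1/(1030 - 37) = 1/993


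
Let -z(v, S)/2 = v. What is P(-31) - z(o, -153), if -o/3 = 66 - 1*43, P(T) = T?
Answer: -169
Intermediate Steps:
o = -69 (o = -3*(66 - 1*43) = -3*(66 - 43) = -3*23 = -69)
z(v, S) = -2*v
P(-31) - z(o, -153) = -31 - (-2)*(-69) = -31 - 1*138 = -31 - 138 = -169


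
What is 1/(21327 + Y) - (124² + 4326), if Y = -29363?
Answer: -158325273/8036 ≈ -19702.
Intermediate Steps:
1/(21327 + Y) - (124² + 4326) = 1/(21327 - 29363) - (124² + 4326) = 1/(-8036) - (15376 + 4326) = -1/8036 - 1*19702 = -1/8036 - 19702 = -158325273/8036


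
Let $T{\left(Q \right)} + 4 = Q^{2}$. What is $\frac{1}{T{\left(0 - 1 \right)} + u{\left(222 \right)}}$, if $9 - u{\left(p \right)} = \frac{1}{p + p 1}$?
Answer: $\frac{444}{2663} \approx 0.16673$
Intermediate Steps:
$T{\left(Q \right)} = -4 + Q^{2}$
$u{\left(p \right)} = 9 - \frac{1}{2 p}$ ($u{\left(p \right)} = 9 - \frac{1}{p + p 1} = 9 - \frac{1}{p + p} = 9 - \frac{1}{2 p}$)
$\frac{1}{T{\left(0 - 1 \right)} + u{\left(222 \right)}} = \frac{1}{\left(-4 + \left(0 - 1\right)^{2}\right) + \left(9 - \frac{1}{2 \cdot 222}\right)} = \frac{1}{\left(-4 + \left(-1\right)^{2}\right) + \left(9 - \frac{1}{444}\right)} = \frac{1}{\left(-4 + 1\right) + \left(9 - \frac{1}{444}\right)} = \frac{1}{-3 + \frac{3995}{444}} = \frac{1}{\frac{2663}{444}} = \frac{444}{2663}$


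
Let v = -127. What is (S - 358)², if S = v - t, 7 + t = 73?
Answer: 303601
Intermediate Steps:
t = 66 (t = -7 + 73 = 66)
S = -193 (S = -127 - 1*66 = -127 - 66 = -193)
(S - 358)² = (-193 - 358)² = (-551)² = 303601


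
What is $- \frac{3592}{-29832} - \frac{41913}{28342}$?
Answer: $- \frac{143568019}{105687318} \approx -1.3584$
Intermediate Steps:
$- \frac{3592}{-29832} - \frac{41913}{28342} = \left(-3592\right) \left(- \frac{1}{29832}\right) - \frac{41913}{28342} = \frac{449}{3729} - \frac{41913}{28342} = - \frac{143568019}{105687318}$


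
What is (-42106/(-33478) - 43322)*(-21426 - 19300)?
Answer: 29532292127030/16739 ≈ 1.7643e+9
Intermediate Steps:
(-42106/(-33478) - 43322)*(-21426 - 19300) = (-42106*(-1/33478) - 43322)*(-40726) = (21053/16739 - 43322)*(-40726) = -725145905/16739*(-40726) = 29532292127030/16739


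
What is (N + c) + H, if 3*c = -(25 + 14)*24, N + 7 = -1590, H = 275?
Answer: -1634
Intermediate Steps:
N = -1597 (N = -7 - 1590 = -1597)
c = -312 (c = (-(25 + 14)*24)/3 = (-39*24)/3 = (-1*936)/3 = (1/3)*(-936) = -312)
(N + c) + H = (-1597 - 312) + 275 = -1909 + 275 = -1634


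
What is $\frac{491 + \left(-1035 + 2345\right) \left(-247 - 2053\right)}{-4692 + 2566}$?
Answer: $\frac{3012509}{2126} \approx 1417.0$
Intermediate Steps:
$\frac{491 + \left(-1035 + 2345\right) \left(-247 - 2053\right)}{-4692 + 2566} = \frac{491 + 1310 \left(-2300\right)}{-2126} = \left(491 - 3013000\right) \left(- \frac{1}{2126}\right) = \left(-3012509\right) \left(- \frac{1}{2126}\right) = \frac{3012509}{2126}$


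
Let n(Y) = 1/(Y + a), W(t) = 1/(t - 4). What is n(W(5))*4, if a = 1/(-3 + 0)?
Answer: 6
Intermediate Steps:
W(t) = 1/(-4 + t)
a = -⅓ (a = 1/(-3) = -⅓ ≈ -0.33333)
n(Y) = 1/(-⅓ + Y) (n(Y) = 1/(Y - ⅓) = 1/(-⅓ + Y))
n(W(5))*4 = (3/(-1 + 3/(-4 + 5)))*4 = (3/(-1 + 3/1))*4 = (3/(-1 + 3*1))*4 = (3/(-1 + 3))*4 = (3/2)*4 = 6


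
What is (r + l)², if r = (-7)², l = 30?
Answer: 6241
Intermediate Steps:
r = 49
(r + l)² = (49 + 30)² = 79² = 6241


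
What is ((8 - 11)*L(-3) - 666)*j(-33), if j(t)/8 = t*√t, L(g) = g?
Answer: 173448*I*√33 ≈ 9.9638e+5*I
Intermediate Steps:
j(t) = 8*t^(3/2) (j(t) = 8*(t*√t) = 8*t^(3/2))
((8 - 11)*L(-3) - 666)*j(-33) = ((8 - 11)*(-3) - 666)*(8*(-33)^(3/2)) = (-3*(-3) - 666)*(8*(-33*I*√33)) = (9 - 666)*(-264*I*√33) = -(-173448)*I*√33 = 173448*I*√33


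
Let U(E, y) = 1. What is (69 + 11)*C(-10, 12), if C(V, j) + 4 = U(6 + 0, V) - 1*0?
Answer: -240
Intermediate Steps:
C(V, j) = -3 (C(V, j) = -4 + (1 - 1*0) = -4 + (1 + 0) = -4 + 1 = -3)
(69 + 11)*C(-10, 12) = (69 + 11)*(-3) = 80*(-3) = -240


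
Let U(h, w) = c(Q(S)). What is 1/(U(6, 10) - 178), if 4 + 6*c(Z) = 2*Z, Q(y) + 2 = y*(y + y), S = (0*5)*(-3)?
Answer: -3/538 ≈ -0.0055762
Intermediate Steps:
S = 0 (S = 0*(-3) = 0)
Q(y) = -2 + 2*y² (Q(y) = -2 + y*(y + y) = -2 + y*(2*y) = -2 + 2*y²)
c(Z) = -⅔ + Z/3 (c(Z) = -⅔ + (2*Z)/6 = -⅔ + Z/3)
U(h, w) = -4/3 (U(h, w) = -⅔ + (-2 + 2*0²)/3 = -⅔ + (-2 + 2*0)/3 = -⅔ + (-2 + 0)/3 = -⅔ + (⅓)*(-2) = -⅔ - ⅔ = -4/3)
1/(U(6, 10) - 178) = 1/(-4/3 - 178) = 1/(-538/3) = -3/538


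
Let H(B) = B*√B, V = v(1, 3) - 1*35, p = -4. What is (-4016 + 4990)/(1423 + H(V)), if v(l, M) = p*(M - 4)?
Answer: 693001/1027360 + 15097*I*√31/1027360 ≈ 0.67455 + 0.081818*I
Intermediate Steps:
v(l, M) = 16 - 4*M (v(l, M) = -4*(M - 4) = -4*(-4 + M) = 16 - 4*M)
V = -31 (V = (16 - 4*3) - 1*35 = (16 - 12) - 35 = 4 - 35 = -31)
H(B) = B^(3/2)
(-4016 + 4990)/(1423 + H(V)) = (-4016 + 4990)/(1423 + (-31)^(3/2)) = 974/(1423 - 31*I*√31)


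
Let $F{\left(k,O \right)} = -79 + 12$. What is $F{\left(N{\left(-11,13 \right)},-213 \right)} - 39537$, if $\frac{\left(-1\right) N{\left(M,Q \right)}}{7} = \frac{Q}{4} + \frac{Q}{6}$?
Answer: $-39604$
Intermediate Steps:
$N{\left(M,Q \right)} = - \frac{35 Q}{12}$ ($N{\left(M,Q \right)} = - 7 \left(\frac{Q}{4} + \frac{Q}{6}\right) = - 7 \frac{5 Q}{12} = - \frac{35 Q}{12}$)
$F{\left(k,O \right)} = -67$
$F{\left(N{\left(-11,13 \right)},-213 \right)} - 39537 = -67 - 39537 = -39604$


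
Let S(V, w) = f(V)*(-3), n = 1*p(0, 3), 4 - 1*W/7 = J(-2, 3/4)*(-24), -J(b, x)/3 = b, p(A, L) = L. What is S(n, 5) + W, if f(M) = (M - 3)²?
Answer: 1036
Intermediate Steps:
J(b, x) = -3*b
W = 1036 (W = 28 - 7*(-3*(-2))*(-24) = 28 - 42*(-24) = 28 - 7*(-144) = 28 + 1008 = 1036)
n = 3 (n = 1*3 = 3)
f(M) = (-3 + M)²
S(V, w) = -3*(-3 + V)² (S(V, w) = (-3 + V)²*(-3) = -3*(-3 + V)²)
S(n, 5) + W = -3*(-3 + 3)² + 1036 = -3*0² + 1036 = -3*0 + 1036 = 0 + 1036 = 1036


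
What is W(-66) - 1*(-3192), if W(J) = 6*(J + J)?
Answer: 2400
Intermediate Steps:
W(J) = 12*J (W(J) = 6*(2*J) = 12*J)
W(-66) - 1*(-3192) = 12*(-66) - 1*(-3192) = -792 + 3192 = 2400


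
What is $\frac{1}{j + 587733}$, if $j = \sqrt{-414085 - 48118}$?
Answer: $\frac{587733}{345430541492} - \frac{i \sqrt{462203}}{345430541492} \approx 1.7014 \cdot 10^{-6} - 1.9681 \cdot 10^{-9} i$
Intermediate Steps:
$j = i \sqrt{462203}$ ($j = \sqrt{-462203} = i \sqrt{462203} \approx 679.86 i$)
$\frac{1}{j + 587733} = \frac{1}{i \sqrt{462203} + 587733} = \frac{1}{587733 + i \sqrt{462203}}$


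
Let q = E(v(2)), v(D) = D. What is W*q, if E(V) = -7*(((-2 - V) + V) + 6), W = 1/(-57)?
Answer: 28/57 ≈ 0.49123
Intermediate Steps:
W = -1/57 ≈ -0.017544
E(V) = -28 (E(V) = -7*(-2 + 6) = -7*4 = -28)
q = -28
W*q = -1/57*(-28) = 28/57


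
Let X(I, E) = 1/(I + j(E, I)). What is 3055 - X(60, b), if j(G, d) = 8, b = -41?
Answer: 207739/68 ≈ 3055.0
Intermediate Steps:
X(I, E) = 1/(8 + I) (X(I, E) = 1/(I + 8) = 1/(8 + I))
3055 - X(60, b) = 3055 - 1/(8 + 60) = 3055 - 1/68 = 207739/68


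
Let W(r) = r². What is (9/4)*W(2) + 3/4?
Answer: 39/4 ≈ 9.7500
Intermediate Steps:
(9/4)*W(2) + 3/4 = (9/4)*2² + 3/4 = (9*(¼))*4 + 3*(¼) = (9/4)*4 + ¾ = 9 + ¾ = 39/4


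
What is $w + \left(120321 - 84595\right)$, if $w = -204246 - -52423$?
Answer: $-116097$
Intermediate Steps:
$w = -151823$ ($w = -204246 + 52423 = -151823$)
$w + \left(120321 - 84595\right) = -151823 + \left(120321 - 84595\right) = -151823 + 35726 = -116097$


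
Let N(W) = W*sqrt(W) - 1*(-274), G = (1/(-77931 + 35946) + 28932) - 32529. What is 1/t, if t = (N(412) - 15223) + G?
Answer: -32691780254835/483025351762834921 - 1452497945400*sqrt(103)/483025351762834921 ≈ -9.8200e-5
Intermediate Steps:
G = -151020046/41985 (G = (1/(-41985) + 28932) - 32529 = (-1/41985 + 28932) - 32529 = 1214710019/41985 - 32529 = -151020046/41985 ≈ -3597.0)
N(W) = 274 + W**(3/2) (N(W) = W**(3/2) + 274 = 274 + W**(3/2))
t = -778653811/41985 + 824*sqrt(103) (t = ((274 + 412**(3/2)) - 15223) - 151020046/41985 = ((274 + 824*sqrt(103)) - 15223) - 151020046/41985 = (-14949 + 824*sqrt(103)) - 151020046/41985 = -778653811/41985 + 824*sqrt(103) ≈ -10183.)
1/t = 1/(-778653811/41985 + 824*sqrt(103))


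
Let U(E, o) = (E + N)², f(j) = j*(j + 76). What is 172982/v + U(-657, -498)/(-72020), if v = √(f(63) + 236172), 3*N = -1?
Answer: -972196/162045 + 172982*√244929/244929 ≈ 343.53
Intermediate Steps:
N = -⅓ (N = (⅓)*(-1) = -⅓ ≈ -0.33333)
f(j) = j*(76 + j)
v = √244929 (v = √(63*(76 + 63) + 236172) = √(63*139 + 236172) = √(8757 + 236172) = √244929 ≈ 494.90)
U(E, o) = (-⅓ + E)² (U(E, o) = (E - ⅓)² = (-⅓ + E)²)
172982/v + U(-657, -498)/(-72020) = 172982/(√244929) + ((-1 + 3*(-657))²/9)/(-72020) = 172982*(√244929/244929) + ((-1 - 1971)²/9)*(-1/72020) = 172982*√244929/244929 + ((⅑)*(-1972)²)*(-1/72020) = 172982*√244929/244929 + ((⅑)*3888784)*(-1/72020) = 172982*√244929/244929 + (3888784/9)*(-1/72020) = 172982*√244929/244929 - 972196/162045 = -972196/162045 + 172982*√244929/244929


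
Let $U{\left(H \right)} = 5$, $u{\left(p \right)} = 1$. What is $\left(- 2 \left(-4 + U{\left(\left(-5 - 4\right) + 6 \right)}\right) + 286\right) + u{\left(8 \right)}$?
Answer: $285$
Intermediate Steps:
$\left(- 2 \left(-4 + U{\left(\left(-5 - 4\right) + 6 \right)}\right) + 286\right) + u{\left(8 \right)} = \left(- 2 \left(-4 + 5\right) + 286\right) + 1 = \left(\left(-2\right) 1 + 286\right) + 1 = \left(-2 + 286\right) + 1 = 284 + 1 = 285$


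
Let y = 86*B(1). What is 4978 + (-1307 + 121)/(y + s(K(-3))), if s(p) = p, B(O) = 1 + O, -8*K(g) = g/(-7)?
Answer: 47866746/9629 ≈ 4971.1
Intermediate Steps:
K(g) = g/56 (K(g) = -g/(8*(-7)) = -g*(-1)/(8*7) = -(-1)*g/56 = g/56)
y = 172 (y = 86*(1 + 1) = 86*2 = 172)
4978 + (-1307 + 121)/(y + s(K(-3))) = 4978 + (-1307 + 121)/(172 + (1/56)*(-3)) = 4978 - 1186/(172 - 3/56) = 4978 - 1186/9629/56 = 4978 - 1186*56/9629 = 4978 - 66416/9629 = 47866746/9629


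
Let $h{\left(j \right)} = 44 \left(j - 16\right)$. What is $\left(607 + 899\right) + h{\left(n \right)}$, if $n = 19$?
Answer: $1638$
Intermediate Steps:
$h{\left(j \right)} = -704 + 44 j$ ($h{\left(j \right)} = 44 \left(-16 + j\right) = -704 + 44 j$)
$\left(607 + 899\right) + h{\left(n \right)} = \left(607 + 899\right) + \left(-704 + 44 \cdot 19\right) = 1506 + \left(-704 + 836\right) = 1506 + 132 = 1638$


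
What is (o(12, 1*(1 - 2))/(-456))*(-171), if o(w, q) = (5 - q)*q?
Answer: -9/4 ≈ -2.2500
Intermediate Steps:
o(w, q) = q*(5 - q)
(o(12, 1*(1 - 2))/(-456))*(-171) = (((1*(1 - 2))*(5 - (1 - 2)))/(-456))*(-171) = (((1*(-1))*(5 - (-1)))*(-1/456))*(-171) = (-(5 - 1*(-1))*(-1/456))*(-171) = (-(5 + 1)*(-1/456))*(-171) = (-1*6*(-1/456))*(-171) = -6*(-1/456)*(-171) = (1/76)*(-171) = -9/4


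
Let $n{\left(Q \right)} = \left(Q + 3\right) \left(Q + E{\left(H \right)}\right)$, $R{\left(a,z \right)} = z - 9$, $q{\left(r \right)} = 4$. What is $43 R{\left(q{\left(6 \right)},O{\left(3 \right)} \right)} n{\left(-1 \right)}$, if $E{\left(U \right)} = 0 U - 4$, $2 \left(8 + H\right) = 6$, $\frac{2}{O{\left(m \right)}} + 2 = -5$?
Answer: $\frac{27950}{7} \approx 3992.9$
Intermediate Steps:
$O{\left(m \right)} = - \frac{2}{7}$ ($O{\left(m \right)} = \frac{2}{-2 - 5} = \frac{2}{-7} = 2 \left(- \frac{1}{7}\right) = - \frac{2}{7}$)
$H = -5$ ($H = -8 + \frac{1}{2} \cdot 6 = -8 + 3 = -5$)
$E{\left(U \right)} = -4$ ($E{\left(U \right)} = 0 - 4 = -4$)
$R{\left(a,z \right)} = -9 + z$
$n{\left(Q \right)} = \left(-4 + Q\right) \left(3 + Q\right)$ ($n{\left(Q \right)} = \left(Q + 3\right) \left(Q - 4\right) = \left(3 + Q\right) \left(-4 + Q\right) = \left(-4 + Q\right) \left(3 + Q\right)$)
$43 R{\left(q{\left(6 \right)},O{\left(3 \right)} \right)} n{\left(-1 \right)} = 43 \left(-9 - \frac{2}{7}\right) \left(-12 + \left(-1\right)^{2} - -1\right) = 43 \left(- \frac{65}{7}\right) \left(-12 + 1 + 1\right) = \left(- \frac{2795}{7}\right) \left(-10\right) = \frac{27950}{7}$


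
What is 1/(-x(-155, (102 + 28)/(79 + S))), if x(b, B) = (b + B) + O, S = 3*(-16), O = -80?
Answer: 31/7155 ≈ 0.0043326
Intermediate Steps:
S = -48
x(b, B) = -80 + B + b (x(b, B) = (b + B) - 80 = (B + b) - 80 = -80 + B + b)
1/(-x(-155, (102 + 28)/(79 + S))) = 1/(-(-80 + (102 + 28)/(79 - 48) - 155)) = 1/(-(-80 + 130/31 - 155)) = 1/(-1*(-7155/31)) = 1/(7155/31) = 31/7155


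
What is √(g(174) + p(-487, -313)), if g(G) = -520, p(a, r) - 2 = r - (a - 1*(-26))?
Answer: I*√370 ≈ 19.235*I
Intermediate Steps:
p(a, r) = -24 + r - a (p(a, r) = 2 + (r - (a - 1*(-26))) = 2 + (r - (a + 26)) = 2 + (r - (26 + a)) = 2 + (r + (-26 - a)) = 2 + (-26 + r - a) = -24 + r - a)
√(g(174) + p(-487, -313)) = √(-520 + (-24 - 313 - 1*(-487))) = √(-520 + (-24 - 313 + 487)) = √(-520 + 150) = √(-370) = I*√370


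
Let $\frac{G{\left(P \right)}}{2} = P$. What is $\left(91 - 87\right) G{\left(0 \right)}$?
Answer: $0$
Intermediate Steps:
$G{\left(P \right)} = 2 P$
$\left(91 - 87\right) G{\left(0 \right)} = \left(91 - 87\right) 2 \cdot 0 = 4 \cdot 0 = 0$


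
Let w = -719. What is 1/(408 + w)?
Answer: -1/311 ≈ -0.0032154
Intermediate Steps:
1/(408 + w) = 1/(408 - 719) = 1/(-311) = -1/311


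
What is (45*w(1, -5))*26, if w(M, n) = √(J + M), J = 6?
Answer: 1170*√7 ≈ 3095.5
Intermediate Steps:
w(M, n) = √(6 + M)
(45*w(1, -5))*26 = (45*√(6 + 1))*26 = (45*√7)*26 = 1170*√7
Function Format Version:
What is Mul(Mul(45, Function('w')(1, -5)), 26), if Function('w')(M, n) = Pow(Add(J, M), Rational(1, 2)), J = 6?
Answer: Mul(1170, Pow(7, Rational(1, 2))) ≈ 3095.5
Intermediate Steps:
Function('w')(M, n) = Pow(Add(6, M), Rational(1, 2))
Mul(Mul(45, Function('w')(1, -5)), 26) = Mul(Mul(45, Pow(Add(6, 1), Rational(1, 2))), 26) = Mul(Mul(45, Pow(7, Rational(1, 2))), 26) = Mul(1170, Pow(7, Rational(1, 2)))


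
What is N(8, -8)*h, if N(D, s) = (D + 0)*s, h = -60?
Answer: 3840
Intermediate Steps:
N(D, s) = D*s
N(8, -8)*h = (8*(-8))*(-60) = -64*(-60) = 3840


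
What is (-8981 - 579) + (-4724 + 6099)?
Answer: -8185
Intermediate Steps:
(-8981 - 579) + (-4724 + 6099) = -9560 + 1375 = -8185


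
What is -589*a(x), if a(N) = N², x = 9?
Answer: -47709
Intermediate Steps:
-589*a(x) = -589*9² = -589*81 = -47709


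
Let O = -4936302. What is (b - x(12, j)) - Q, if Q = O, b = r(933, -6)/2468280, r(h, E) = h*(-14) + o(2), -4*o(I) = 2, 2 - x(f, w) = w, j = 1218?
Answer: 4874870766391/987312 ≈ 4.9375e+6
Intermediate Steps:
x(f, w) = 2 - w
o(I) = -½ (o(I) = -¼*2 = -½)
r(h, E) = -½ - 14*h (r(h, E) = h*(-14) - ½ = -14*h - ½ = -½ - 14*h)
b = -5225/987312 (b = (-½ - 14*933)/2468280 = (-½ - 13062)*(1/2468280) = -26125/2*1/2468280 = -5225/987312 ≈ -0.0052921)
Q = -4936302
(b - x(12, j)) - Q = (-5225/987312 - (2 - 1*1218)) - 1*(-4936302) = (-5225/987312 - (2 - 1218)) + 4936302 = (-5225/987312 - 1*(-1216)) + 4936302 = (-5225/987312 + 1216) + 4936302 = 1200566167/987312 + 4936302 = 4874870766391/987312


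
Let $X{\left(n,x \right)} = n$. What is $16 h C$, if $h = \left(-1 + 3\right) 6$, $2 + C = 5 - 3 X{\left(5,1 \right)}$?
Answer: $-2304$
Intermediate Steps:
$C = -12$ ($C = -2 + \left(5 - 15\right) = -2 - 10 = -12$)
$h = 12$ ($h = 2 \cdot 6 = 12$)
$16 h C = 16 \cdot 12 \left(-12\right) = 192 \left(-12\right) = -2304$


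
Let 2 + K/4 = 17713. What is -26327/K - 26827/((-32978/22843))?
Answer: 21706491995039/1168146716 ≈ 18582.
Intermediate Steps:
K = 70844 (K = -8 + 4*17713 = -8 + 70852 = 70844)
-26327/K - 26827/((-32978/22843)) = -26327/70844 - 26827/((-32978/22843)) = -26327*1/70844 - 26827/((-32978*1/22843)) = -26327/70844 - 26827/(-32978/22843) = -26327/70844 - 26827*(-22843/32978) = -26327/70844 + 612809161/32978 = 21706491995039/1168146716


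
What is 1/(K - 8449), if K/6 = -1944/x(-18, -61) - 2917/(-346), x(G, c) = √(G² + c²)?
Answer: -508367910455/4267449383381018 + 87272964*√4045/2133724691690509 ≈ -0.00011653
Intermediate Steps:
K = 8751/173 - 11664*√4045/4045 (K = 6*(-1944/√((-18)² + (-61)²) - 2917/(-346)) = 6*(-1944/√(324 + 3721) - 2917*(-1/346)) = 6*(-1944*√4045/4045 + 2917/346) = 6*(2917/346 - 1944*√4045/4045) = 8751/173 - 11664*√4045/4045 ≈ -132.81)
1/(K - 8449) = 1/((8751/173 - 11664*√4045/4045) - 8449) = 1/(-1452926/173 - 11664*√4045/4045)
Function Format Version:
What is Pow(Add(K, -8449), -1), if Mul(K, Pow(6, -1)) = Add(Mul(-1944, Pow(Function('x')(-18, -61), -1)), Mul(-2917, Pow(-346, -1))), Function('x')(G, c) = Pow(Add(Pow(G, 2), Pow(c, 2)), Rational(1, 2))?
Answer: Add(Rational(-508367910455, 4267449383381018), Mul(Rational(87272964, 2133724691690509), Pow(4045, Rational(1, 2)))) ≈ -0.00011653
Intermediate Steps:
K = Add(Rational(8751, 173), Mul(Rational(-11664, 4045), Pow(4045, Rational(1, 2)))) (K = Mul(6, Add(Mul(-1944, Pow(Pow(Add(Pow(-18, 2), Pow(-61, 2)), Rational(1, 2)), -1)), Mul(-2917, Pow(-346, -1)))) = Mul(6, Add(Mul(-1944, Pow(Pow(Add(324, 3721), Rational(1, 2)), -1)), Mul(-2917, Rational(-1, 346)))) = Mul(6, Add(Mul(-1944, Pow(Pow(4045, Rational(1, 2)), -1)), Rational(2917, 346))) = Mul(6, Add(Mul(-1944, Mul(Rational(1, 4045), Pow(4045, Rational(1, 2)))), Rational(2917, 346))) = Mul(6, Add(Mul(Rational(-1944, 4045), Pow(4045, Rational(1, 2))), Rational(2917, 346))) = Mul(6, Add(Rational(2917, 346), Mul(Rational(-1944, 4045), Pow(4045, Rational(1, 2))))) = Add(Rational(8751, 173), Mul(Rational(-11664, 4045), Pow(4045, Rational(1, 2)))) ≈ -132.81)
Pow(Add(K, -8449), -1) = Pow(Add(Add(Rational(8751, 173), Mul(Rational(-11664, 4045), Pow(4045, Rational(1, 2)))), -8449), -1) = Pow(Add(Rational(-1452926, 173), Mul(Rational(-11664, 4045), Pow(4045, Rational(1, 2)))), -1)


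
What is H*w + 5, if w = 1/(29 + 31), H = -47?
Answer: 253/60 ≈ 4.2167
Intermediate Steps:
w = 1/60 ≈ 0.016667
H*w + 5 = -47*1/60 + 5 = -47/60 + 5 = 253/60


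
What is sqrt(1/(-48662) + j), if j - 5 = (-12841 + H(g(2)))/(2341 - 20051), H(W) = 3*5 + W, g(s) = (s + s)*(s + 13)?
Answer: sqrt(1062221173169489410)/430902010 ≈ 2.3918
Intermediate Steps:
g(s) = 2*s*(13 + s) (g(s) = (2*s)*(13 + s) = 2*s*(13 + s))
H(W) = 15 + W
j = 50658/8855 (j = 5 + (-12841 + (15 + 2*2*(13 + 2)))/(2341 - 20051) = 5 + (-12841 + (15 + 2*2*15))/(-17710) = 5 + (-12841 + (15 + 60))*(-1/17710) = 5 + (-12841 + 75)*(-1/17710) = 5 - 12766*(-1/17710) = 5 + 6383/8855 = 50658/8855 ≈ 5.7208)
sqrt(1/(-48662) + j) = sqrt(1/(-48662) + 50658/8855) = sqrt(-1/48662 + 50658/8855) = sqrt(2465110741/430902010) = sqrt(1062221173169489410)/430902010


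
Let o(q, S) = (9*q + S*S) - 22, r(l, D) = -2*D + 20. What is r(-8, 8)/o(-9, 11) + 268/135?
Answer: 298/135 ≈ 2.2074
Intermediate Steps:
r(l, D) = 20 - 2*D
o(q, S) = -22 + S**2 + 9*q (o(q, S) = (9*q + S**2) - 22 = (S**2 + 9*q) - 22 = -22 + S**2 + 9*q)
r(-8, 8)/o(-9, 11) + 268/135 = (20 - 2*8)/(-22 + 11**2 + 9*(-9)) + 268/135 = (20 - 16)/(-22 + 121 - 81) + 268*(1/135) = 4/18 + 268/135 = 4*(1/18) + 268/135 = 2/9 + 268/135 = 298/135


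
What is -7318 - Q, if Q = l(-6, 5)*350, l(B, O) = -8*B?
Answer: -24118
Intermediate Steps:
Q = 16800 (Q = -8*(-6)*350 = 48*350 = 16800)
-7318 - Q = -7318 - 1*16800 = -7318 - 16800 = -24118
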